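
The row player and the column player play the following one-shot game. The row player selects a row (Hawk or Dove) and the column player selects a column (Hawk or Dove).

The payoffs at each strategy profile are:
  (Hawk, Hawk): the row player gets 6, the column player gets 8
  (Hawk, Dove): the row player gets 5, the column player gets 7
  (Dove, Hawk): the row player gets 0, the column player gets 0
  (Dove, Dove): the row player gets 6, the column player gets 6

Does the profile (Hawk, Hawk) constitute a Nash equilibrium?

Yes

At (Hawk, Hawk), the row player earns 6; switching to Dove would give 0, so the row player has no profitable deviation.
The column player earns 8; switching to Dove would give 7, so the column player has no profitable deviation.
Neither player can gain by a unilateral deviation, so this profile is a Nash equilibrium.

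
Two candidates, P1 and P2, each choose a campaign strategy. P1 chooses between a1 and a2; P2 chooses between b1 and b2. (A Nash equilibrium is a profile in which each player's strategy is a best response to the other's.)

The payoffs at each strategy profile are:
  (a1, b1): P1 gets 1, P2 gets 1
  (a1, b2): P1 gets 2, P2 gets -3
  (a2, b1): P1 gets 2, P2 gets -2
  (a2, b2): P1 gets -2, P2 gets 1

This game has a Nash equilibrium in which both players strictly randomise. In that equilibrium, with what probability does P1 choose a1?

Let r be the probability that P1 plays a1. In a completely mixed equilibrium, P2 must be indifferent between b1 and b2.
P2's expected payoff from b1 is r − 2(1−r); from b2 it is −3r + (1−r).
Setting these equal: 3r − 2 = −4r + 1, so r = 3/7.

3/7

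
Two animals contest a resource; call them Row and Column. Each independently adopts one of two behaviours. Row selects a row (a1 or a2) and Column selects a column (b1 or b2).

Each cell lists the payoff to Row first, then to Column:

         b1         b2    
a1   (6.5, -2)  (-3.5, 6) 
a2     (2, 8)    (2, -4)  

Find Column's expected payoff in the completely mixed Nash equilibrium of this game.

First find x, the probability Row plays a1, from Column's indifference between b1 and b2: −2x + 8(1−x) = 6x − 4(1−x), giving x = 3/5.
Since Column is indifferent in equilibrium, Column's expected payoff equals the payoff from either column against (3/5, 2/5). Using b1: −2(3/5) + 8(2/5) = 2.

2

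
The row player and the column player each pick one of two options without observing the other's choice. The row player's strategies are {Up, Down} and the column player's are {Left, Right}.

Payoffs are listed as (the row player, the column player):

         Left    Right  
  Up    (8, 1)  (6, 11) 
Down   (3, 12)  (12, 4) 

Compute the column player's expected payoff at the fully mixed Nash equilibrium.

First find x, the probability the row player plays Up, from the column player's indifference between Left and Right: x + 12(1−x) = 11x + 4(1−x), giving x = 4/9.
Since the column player is indifferent in equilibrium, the column player's expected payoff equals the payoff from either column against (4/9, 5/9). Using Left: (4/9) + 12(5/9) = 64/9.

64/9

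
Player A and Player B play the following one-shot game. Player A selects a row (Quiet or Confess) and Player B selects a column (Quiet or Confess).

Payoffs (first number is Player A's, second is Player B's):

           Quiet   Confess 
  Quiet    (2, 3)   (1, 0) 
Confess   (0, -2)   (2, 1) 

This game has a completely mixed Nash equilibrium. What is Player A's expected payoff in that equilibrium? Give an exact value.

First find q, the probability Player B plays Quiet, from Player A's indifference between Quiet and Confess: 2q + (1−q) = 2(1−q), giving q = 1/3.
Since Player A is indifferent in equilibrium, Player A's expected payoff equals the payoff from either row against (1/3, 2/3). Using Quiet: 2(1/3) + (2/3) = 4/3.

4/3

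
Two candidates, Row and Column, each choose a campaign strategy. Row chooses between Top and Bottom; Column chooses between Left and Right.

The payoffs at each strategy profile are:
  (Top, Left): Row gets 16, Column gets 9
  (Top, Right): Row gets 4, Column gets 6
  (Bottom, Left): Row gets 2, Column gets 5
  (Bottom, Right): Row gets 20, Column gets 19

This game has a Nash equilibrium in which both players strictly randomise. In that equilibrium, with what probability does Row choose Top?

Let r be the probability that Row plays Top. In a completely mixed equilibrium, Column must be indifferent between Left and Right.
Column's expected payoff from Left is 9r + 5(1−r); from Right it is 6r + 19(1−r).
Setting these equal: 4r + 5 = −13r + 19, so r = 14/17.

14/17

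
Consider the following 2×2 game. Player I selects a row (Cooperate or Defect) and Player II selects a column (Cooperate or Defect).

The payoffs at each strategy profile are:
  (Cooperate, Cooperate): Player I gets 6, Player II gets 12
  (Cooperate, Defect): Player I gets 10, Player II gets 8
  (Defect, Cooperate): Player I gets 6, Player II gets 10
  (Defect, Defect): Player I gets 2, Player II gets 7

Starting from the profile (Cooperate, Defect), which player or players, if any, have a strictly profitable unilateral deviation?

Player II

Player I at (Cooperate, Defect) earns 10; deviating to Defect yields 2 — not better.
Player II earns 8; deviating to Cooperate yields 12 — a strict improvement.
Only Player II has a strictly profitable deviation.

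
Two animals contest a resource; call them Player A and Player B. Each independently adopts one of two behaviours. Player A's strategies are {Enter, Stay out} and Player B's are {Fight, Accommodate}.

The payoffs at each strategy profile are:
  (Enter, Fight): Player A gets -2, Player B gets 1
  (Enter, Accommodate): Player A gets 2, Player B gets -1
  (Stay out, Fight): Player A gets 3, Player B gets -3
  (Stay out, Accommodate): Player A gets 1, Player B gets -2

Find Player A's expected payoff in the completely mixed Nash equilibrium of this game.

First find q, the probability Player B plays Fight, from Player A's indifference between Enter and Stay out: −2q + 2(1−q) = 3q + (1−q), giving q = 1/6.
Since Player A is indifferent in equilibrium, Player A's expected payoff equals the payoff from either row against (1/6, 5/6). Using Enter: −2(1/6) + 2(5/6) = 4/3.

4/3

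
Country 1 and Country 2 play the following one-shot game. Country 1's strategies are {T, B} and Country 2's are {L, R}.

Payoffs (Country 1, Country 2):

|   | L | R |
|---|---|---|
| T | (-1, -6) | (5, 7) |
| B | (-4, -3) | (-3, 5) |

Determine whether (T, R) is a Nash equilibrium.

Yes

At (T, R), Country 1 earns 5; switching to B would give -3, so Country 1 has no profitable deviation.
Country 2 earns 7; switching to L would give -6, so Country 2 has no profitable deviation.
Neither player can gain by a unilateral deviation, so this profile is a Nash equilibrium.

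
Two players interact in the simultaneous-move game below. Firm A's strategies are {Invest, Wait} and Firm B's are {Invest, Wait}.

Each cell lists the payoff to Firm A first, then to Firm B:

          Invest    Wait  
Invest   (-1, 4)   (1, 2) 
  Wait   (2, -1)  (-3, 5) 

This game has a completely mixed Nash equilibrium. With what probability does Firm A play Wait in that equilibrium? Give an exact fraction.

1/4

Let r be the probability that Firm A plays Invest. In a completely mixed equilibrium, Firm B must be indifferent between Invest and Wait.
Firm B's expected payoff from Invest is 4r − (1−r); from Wait it is 2r + 5(1−r).
Setting these equal: 5r − 1 = −3r + 5, so r = 3/4.
Therefore Firm A plays Wait with probability 1 − 3/4 = 1/4.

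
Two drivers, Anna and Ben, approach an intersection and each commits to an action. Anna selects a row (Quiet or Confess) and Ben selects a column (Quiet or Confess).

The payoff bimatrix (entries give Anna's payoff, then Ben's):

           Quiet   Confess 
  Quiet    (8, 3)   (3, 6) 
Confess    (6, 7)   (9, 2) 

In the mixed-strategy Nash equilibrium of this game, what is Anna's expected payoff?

27/4

First find q, the probability Ben plays Quiet, from Anna's indifference between Quiet and Confess: 8q + 3(1−q) = 6q + 9(1−q), giving q = 3/4.
Since Anna is indifferent in equilibrium, Anna's expected payoff equals the payoff from either row against (3/4, 1/4). Using Quiet: 8(3/4) + 3(1/4) = 27/4.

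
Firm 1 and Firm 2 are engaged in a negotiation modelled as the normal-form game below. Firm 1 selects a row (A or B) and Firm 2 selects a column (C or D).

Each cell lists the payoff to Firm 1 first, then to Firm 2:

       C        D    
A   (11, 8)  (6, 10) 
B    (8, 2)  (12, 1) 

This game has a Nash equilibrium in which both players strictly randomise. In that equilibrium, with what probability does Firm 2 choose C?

Let q be the probability that Firm 2 plays C. In a completely mixed equilibrium, Firm 1 must be indifferent between A and B.
Firm 1's expected payoff from A is 11q + 6(1−q); from B it is 8q + 12(1−q).
Setting these equal: 5q + 6 = −4q + 12, so q = 2/3.

2/3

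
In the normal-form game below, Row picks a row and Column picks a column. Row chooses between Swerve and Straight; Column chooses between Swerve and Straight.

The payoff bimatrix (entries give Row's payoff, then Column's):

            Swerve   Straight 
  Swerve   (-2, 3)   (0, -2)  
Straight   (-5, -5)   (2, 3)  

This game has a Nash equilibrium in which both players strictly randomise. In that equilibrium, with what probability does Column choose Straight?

3/5

Let y be the probability that Column plays Swerve. In a completely mixed equilibrium, Row must be indifferent between Swerve and Straight.
Row's expected payoff from Swerve is −2y; from Straight it is −5y + 2(1−y).
Setting these equal: −2y = −7y + 2, so y = 2/5.
Therefore Column plays Straight with probability 1 − 2/5 = 3/5.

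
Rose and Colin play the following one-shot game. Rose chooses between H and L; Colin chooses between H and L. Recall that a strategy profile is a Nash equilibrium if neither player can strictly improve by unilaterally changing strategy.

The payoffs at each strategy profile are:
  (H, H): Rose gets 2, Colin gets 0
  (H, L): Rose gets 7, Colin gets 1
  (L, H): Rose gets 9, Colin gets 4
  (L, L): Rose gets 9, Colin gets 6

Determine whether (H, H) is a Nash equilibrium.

No

At (H, H), Rose earns 2; switching to L would give 9, so Rose would deviate.
Colin earns 0; switching to L would give 1, so Colin would deviate.
Since at least one player can profitably deviate, this is not a Nash equilibrium.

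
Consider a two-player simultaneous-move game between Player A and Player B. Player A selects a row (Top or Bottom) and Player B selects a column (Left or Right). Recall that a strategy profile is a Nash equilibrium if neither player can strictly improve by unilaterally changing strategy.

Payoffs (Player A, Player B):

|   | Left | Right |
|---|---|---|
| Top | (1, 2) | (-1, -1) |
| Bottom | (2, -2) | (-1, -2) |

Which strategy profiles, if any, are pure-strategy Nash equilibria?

(Bottom, Left) and (Bottom, Right)

(Top, Left): Player A prefers Bottom (2 > 1) — not an equilibrium.
(Top, Right): Player B prefers Left (2 > -1) — not an equilibrium.
(Bottom, Left): Player A gets 2 ≥ 1 from Top, and Player B gets -2 ≥ -2 from Right — Nash equilibrium.
(Bottom, Right): Player A gets -1 ≥ -1 from Top, and Player B gets -2 ≥ -2 from Left — Nash equilibrium.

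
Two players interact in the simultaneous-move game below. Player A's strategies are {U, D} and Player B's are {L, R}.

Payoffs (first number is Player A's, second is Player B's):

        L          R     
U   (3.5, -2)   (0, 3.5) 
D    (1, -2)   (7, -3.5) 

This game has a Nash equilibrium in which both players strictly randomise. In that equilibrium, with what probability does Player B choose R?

5/19

Let q be the probability that Player B plays L. In a completely mixed equilibrium, Player A must be indifferent between U and D.
Player A's expected payoff from U is 3.5q; from D it is q + 7(1−q).
Setting these equal: 3.5q = −6q + 7, so q = 14/19.
Therefore Player B plays R with probability 1 − 14/19 = 5/19.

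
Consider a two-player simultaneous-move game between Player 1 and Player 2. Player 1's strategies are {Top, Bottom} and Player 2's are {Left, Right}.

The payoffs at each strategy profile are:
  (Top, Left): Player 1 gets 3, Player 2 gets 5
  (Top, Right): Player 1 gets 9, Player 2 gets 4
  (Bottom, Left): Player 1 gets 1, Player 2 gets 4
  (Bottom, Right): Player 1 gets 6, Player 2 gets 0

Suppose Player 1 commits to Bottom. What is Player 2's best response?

Against Bottom, Player 2 earns 4 from Left and 0 from Right.
So Left is the best response.

Left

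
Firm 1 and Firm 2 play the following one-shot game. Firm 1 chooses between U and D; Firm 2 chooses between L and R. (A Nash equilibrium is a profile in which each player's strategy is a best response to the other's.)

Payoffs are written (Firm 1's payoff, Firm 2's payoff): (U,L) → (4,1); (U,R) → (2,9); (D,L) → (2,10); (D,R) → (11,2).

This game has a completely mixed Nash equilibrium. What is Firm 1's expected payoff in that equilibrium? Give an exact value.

40/11

First find q, the probability Firm 2 plays L, from Firm 1's indifference between U and D: 4q + 2(1−q) = 2q + 11(1−q), giving q = 9/11.
Since Firm 1 is indifferent in equilibrium, Firm 1's expected payoff equals the payoff from either row against (9/11, 2/11). Using U: 4(9/11) + 2(2/11) = 40/11.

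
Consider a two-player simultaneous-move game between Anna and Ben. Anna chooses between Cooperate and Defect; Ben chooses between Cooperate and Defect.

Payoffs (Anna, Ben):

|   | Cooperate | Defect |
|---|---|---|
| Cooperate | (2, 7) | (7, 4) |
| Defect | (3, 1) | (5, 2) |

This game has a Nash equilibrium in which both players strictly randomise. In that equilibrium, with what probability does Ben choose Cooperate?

Let y be the probability that Ben plays Cooperate. In a completely mixed equilibrium, Anna must be indifferent between Cooperate and Defect.
Anna's expected payoff from Cooperate is 2y + 7(1−y); from Defect it is 3y + 5(1−y).
Setting these equal: −5y + 7 = −2y + 5, so y = 2/3.

2/3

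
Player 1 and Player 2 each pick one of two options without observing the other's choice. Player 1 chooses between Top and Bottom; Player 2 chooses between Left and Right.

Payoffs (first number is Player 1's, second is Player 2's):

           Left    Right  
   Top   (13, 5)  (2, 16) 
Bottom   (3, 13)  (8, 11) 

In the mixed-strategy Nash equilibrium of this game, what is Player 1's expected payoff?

49/8

First find y, the probability Player 2 plays Left, from Player 1's indifference between Top and Bottom: 13y + 2(1−y) = 3y + 8(1−y), giving y = 3/8.
Since Player 1 is indifferent in equilibrium, Player 1's expected payoff equals the payoff from either row against (3/8, 5/8). Using Top: 13(3/8) + 2(5/8) = 49/8.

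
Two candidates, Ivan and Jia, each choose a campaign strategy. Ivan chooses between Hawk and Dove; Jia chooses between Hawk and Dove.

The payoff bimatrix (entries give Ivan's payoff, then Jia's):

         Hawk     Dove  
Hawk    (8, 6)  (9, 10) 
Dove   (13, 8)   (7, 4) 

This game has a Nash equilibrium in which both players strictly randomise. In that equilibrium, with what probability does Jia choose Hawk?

Let c be the probability that Jia plays Hawk. In a completely mixed equilibrium, Ivan must be indifferent between Hawk and Dove.
Ivan's expected payoff from Hawk is 8c + 9(1−c); from Dove it is 13c + 7(1−c).
Setting these equal: −c + 9 = 6c + 7, so c = 2/7.

2/7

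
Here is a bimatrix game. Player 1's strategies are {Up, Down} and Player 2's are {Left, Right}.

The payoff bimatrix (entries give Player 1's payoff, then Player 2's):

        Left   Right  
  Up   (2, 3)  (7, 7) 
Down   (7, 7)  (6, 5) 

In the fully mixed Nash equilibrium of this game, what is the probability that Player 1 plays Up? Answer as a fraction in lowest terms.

1/3

Let x be the probability that Player 1 plays Up. In a completely mixed equilibrium, Player 2 must be indifferent between Left and Right.
Player 2's expected payoff from Left is 3x + 7(1−x); from Right it is 7x + 5(1−x).
Setting these equal: −4x + 7 = 2x + 5, so x = 1/3.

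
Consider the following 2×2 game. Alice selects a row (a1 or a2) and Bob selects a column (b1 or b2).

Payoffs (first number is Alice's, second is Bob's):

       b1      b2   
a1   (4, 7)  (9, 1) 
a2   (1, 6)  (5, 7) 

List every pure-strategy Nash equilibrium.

(a1, b1)

(a1, b1): Alice gets 4 ≥ 1 from a2, and Bob gets 7 ≥ 1 from b2 — Nash equilibrium.
(a1, b2): Bob prefers b1 (7 > 1) — not an equilibrium.
(a2, b1): Alice prefers a1 (4 > 1); Bob prefers b2 (7 > 6) — not an equilibrium.
(a2, b2): Alice prefers a1 (9 > 5) — not an equilibrium.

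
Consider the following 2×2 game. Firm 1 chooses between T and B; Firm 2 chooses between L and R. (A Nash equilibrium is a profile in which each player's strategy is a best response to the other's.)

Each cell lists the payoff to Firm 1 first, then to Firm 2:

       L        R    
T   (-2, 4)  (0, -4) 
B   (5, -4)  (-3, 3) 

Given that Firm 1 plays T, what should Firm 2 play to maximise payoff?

Against T, Firm 2 earns 4 from L and -4 from R.
So L is the best response.

L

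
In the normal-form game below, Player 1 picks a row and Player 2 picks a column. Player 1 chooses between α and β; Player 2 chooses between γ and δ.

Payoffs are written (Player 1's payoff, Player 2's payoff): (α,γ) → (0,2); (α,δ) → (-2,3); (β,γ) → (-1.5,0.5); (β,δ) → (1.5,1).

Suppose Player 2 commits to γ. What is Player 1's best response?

α

Against γ, Player 1 earns 0 from α and -1.5 from β.
So α is the best response.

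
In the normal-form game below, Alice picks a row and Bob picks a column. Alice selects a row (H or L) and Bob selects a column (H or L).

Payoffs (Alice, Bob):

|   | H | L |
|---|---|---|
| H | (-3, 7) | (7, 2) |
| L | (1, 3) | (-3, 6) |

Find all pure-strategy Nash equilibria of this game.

none

(H, H): Alice prefers L (1 > -3) — not an equilibrium.
(H, L): Bob prefers H (7 > 2) — not an equilibrium.
(L, H): Bob prefers L (6 > 3) — not an equilibrium.
(L, L): Alice prefers H (7 > -3) — not an equilibrium.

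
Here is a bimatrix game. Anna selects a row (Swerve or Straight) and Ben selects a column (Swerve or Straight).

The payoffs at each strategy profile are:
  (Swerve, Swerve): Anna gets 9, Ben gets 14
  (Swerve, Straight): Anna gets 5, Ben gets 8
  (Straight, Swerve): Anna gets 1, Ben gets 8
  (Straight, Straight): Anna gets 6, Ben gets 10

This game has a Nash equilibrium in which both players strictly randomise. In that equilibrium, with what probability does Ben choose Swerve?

1/9

Let y be the probability that Ben plays Swerve. In a completely mixed equilibrium, Anna must be indifferent between Swerve and Straight.
Anna's expected payoff from Swerve is 9y + 5(1−y); from Straight it is y + 6(1−y).
Setting these equal: 4y + 5 = −5y + 6, so y = 1/9.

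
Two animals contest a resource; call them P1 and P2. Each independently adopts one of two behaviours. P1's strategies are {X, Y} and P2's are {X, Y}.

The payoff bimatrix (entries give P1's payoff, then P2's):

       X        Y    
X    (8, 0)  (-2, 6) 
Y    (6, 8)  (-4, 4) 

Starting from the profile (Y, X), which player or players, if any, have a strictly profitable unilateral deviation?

P1

P1 at (Y, X) earns 6; deviating to X yields 8 — a strict improvement.
P2 earns 8; deviating to Y yields 4 — not better.
Only P1 has a strictly profitable deviation.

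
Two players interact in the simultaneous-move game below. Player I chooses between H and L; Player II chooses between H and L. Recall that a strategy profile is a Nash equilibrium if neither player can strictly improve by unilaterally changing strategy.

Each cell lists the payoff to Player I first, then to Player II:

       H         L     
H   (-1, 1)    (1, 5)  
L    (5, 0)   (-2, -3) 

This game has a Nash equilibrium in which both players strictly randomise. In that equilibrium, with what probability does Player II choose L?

Let c be the probability that Player II plays H. In a completely mixed equilibrium, Player I must be indifferent between H and L.
Player I's expected payoff from H is −c + (1−c); from L it is 5c − 2(1−c).
Setting these equal: −2c + 1 = 7c − 2, so c = 1/3.
Therefore Player II plays L with probability 1 − 1/3 = 2/3.

2/3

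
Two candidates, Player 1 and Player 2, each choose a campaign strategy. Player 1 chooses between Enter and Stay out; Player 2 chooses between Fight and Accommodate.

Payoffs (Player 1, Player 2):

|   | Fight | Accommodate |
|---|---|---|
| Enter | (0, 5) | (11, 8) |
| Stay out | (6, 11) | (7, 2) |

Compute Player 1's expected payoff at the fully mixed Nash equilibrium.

33/5

First find q, the probability Player 2 plays Fight, from Player 1's indifference between Enter and Stay out: 11(1−q) = 6q + 7(1−q), giving q = 2/5.
Since Player 1 is indifferent in equilibrium, Player 1's expected payoff equals the payoff from either row against (2/5, 3/5). Using Enter: 11(3/5) = 33/5.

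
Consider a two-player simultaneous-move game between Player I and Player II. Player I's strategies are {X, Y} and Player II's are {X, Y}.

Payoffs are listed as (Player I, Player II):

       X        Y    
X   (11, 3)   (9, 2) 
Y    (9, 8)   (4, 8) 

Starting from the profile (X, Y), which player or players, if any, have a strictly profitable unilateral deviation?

Player II

Player I at (X, Y) earns 9; deviating to Y yields 4 — not better.
Player II earns 2; deviating to X yields 3 — a strict improvement.
Only Player II has a strictly profitable deviation.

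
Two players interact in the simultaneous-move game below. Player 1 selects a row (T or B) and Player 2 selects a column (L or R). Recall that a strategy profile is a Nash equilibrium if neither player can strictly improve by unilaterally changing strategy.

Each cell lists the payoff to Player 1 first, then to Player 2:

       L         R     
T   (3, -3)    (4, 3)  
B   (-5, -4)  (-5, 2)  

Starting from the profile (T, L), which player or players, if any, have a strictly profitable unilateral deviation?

Player 2

Player 1 at (T, L) earns 3; deviating to B yields -5 — not better.
Player 2 earns -3; deviating to R yields 3 — a strict improvement.
Only Player 2 has a strictly profitable deviation.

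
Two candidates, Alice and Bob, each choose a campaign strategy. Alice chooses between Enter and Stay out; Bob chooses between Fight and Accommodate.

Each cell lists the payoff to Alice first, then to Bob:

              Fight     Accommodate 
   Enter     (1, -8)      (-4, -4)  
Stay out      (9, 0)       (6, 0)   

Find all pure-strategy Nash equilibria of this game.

(Enter, Fight): Alice prefers Stay out (9 > 1); Bob prefers Accommodate (-4 > -8) — not an equilibrium.
(Enter, Accommodate): Alice prefers Stay out (6 > -4) — not an equilibrium.
(Stay out, Fight): Alice gets 9 ≥ 1 from Enter, and Bob gets 0 ≥ 0 from Accommodate — Nash equilibrium.
(Stay out, Accommodate): Alice gets 6 ≥ -4 from Enter, and Bob gets 0 ≥ 0 from Fight — Nash equilibrium.

(Stay out, Fight) and (Stay out, Accommodate)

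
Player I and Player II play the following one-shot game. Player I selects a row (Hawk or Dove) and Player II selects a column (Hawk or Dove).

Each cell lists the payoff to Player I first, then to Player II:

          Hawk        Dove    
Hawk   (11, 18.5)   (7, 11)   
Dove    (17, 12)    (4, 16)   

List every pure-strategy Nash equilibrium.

none

(Hawk, Hawk): Player I prefers Dove (17 > 11) — not an equilibrium.
(Hawk, Dove): Player II prefers Hawk (18.5 > 11) — not an equilibrium.
(Dove, Hawk): Player II prefers Dove (16 > 12) — not an equilibrium.
(Dove, Dove): Player I prefers Hawk (7 > 4) — not an equilibrium.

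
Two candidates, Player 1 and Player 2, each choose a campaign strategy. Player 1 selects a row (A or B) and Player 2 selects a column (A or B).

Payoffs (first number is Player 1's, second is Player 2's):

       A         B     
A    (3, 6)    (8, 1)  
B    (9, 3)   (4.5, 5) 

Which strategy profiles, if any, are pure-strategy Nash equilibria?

(A, A): Player 1 prefers B (9 > 3) — not an equilibrium.
(A, B): Player 2 prefers A (6 > 1) — not an equilibrium.
(B, A): Player 2 prefers B (5 > 3) — not an equilibrium.
(B, B): Player 1 prefers A (8 > 4.5) — not an equilibrium.

none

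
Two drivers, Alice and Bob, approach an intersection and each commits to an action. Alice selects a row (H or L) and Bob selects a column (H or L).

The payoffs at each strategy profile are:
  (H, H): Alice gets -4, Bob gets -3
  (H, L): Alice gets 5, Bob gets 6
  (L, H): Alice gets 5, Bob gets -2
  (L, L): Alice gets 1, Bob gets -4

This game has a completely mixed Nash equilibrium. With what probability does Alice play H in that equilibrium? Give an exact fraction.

Let p be the probability that Alice plays H. In a completely mixed equilibrium, Bob must be indifferent between H and L.
Bob's expected payoff from H is −3p − 2(1−p); from L it is 6p − 4(1−p).
Setting these equal: −p − 2 = 10p − 4, so p = 2/11.

2/11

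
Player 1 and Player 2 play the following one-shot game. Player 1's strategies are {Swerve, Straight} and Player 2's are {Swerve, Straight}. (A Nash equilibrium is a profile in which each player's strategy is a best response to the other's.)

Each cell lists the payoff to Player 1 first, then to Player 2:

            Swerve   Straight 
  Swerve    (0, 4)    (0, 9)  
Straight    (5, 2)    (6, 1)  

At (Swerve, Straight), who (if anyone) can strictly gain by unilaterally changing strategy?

Player 1

Player 1 at (Swerve, Straight) earns 0; deviating to Straight yields 6 — a strict improvement.
Player 2 earns 9; deviating to Swerve yields 4 — not better.
Only Player 1 has a strictly profitable deviation.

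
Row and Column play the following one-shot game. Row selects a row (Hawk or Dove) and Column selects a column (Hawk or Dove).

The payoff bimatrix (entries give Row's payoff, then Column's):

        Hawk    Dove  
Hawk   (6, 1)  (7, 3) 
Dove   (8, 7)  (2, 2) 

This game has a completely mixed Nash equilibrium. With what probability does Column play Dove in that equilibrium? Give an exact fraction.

Let q be the probability that Column plays Hawk. In a completely mixed equilibrium, Row must be indifferent between Hawk and Dove.
Row's expected payoff from Hawk is 6q + 7(1−q); from Dove it is 8q + 2(1−q).
Setting these equal: −q + 7 = 6q + 2, so q = 5/7.
Therefore Column plays Dove with probability 1 − 5/7 = 2/7.

2/7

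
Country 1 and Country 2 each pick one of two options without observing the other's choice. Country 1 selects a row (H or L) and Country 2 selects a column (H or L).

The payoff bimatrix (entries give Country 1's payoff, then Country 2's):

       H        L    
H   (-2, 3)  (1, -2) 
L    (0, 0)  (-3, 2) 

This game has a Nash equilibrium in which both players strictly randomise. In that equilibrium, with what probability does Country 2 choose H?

Let q be the probability that Country 2 plays H. In a completely mixed equilibrium, Country 1 must be indifferent between H and L.
Country 1's expected payoff from H is −2q + (1−q); from L it is −3(1−q).
Setting these equal: −3q + 1 = 3q − 3, so q = 2/3.

2/3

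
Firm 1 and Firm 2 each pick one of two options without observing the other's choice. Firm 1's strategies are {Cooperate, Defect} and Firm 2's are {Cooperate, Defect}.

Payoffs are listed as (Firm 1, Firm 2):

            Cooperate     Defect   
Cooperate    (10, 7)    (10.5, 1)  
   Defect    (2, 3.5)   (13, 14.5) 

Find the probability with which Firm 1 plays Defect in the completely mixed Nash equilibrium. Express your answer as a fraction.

Let x be the probability that Firm 1 plays Cooperate. In a completely mixed equilibrium, Firm 2 must be indifferent between Cooperate and Defect.
Firm 2's expected payoff from Cooperate is 7x + 3.5(1−x); from Defect it is x + 14.5(1−x).
Setting these equal: 3.5x + 3.5 = −13.5x + 14.5, so x = 11/17.
Therefore Firm 1 plays Defect with probability 1 − 11/17 = 6/17.

6/17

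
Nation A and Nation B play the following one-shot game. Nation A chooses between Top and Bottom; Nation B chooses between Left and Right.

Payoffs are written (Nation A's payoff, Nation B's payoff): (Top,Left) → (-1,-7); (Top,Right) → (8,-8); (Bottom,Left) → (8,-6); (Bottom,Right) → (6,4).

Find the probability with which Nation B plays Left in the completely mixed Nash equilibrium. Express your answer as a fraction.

2/11

Let c be the probability that Nation B plays Left. In a completely mixed equilibrium, Nation A must be indifferent between Top and Bottom.
Nation A's expected payoff from Top is −c + 8(1−c); from Bottom it is 8c + 6(1−c).
Setting these equal: −9c + 8 = 2c + 6, so c = 2/11.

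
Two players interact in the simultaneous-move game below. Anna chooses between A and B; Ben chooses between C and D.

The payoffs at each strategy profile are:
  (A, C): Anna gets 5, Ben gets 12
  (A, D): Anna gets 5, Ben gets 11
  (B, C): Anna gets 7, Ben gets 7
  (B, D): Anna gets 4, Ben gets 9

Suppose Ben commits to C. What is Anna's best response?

B

Against C, Anna earns 5 from A and 7 from B.
So B is the best response.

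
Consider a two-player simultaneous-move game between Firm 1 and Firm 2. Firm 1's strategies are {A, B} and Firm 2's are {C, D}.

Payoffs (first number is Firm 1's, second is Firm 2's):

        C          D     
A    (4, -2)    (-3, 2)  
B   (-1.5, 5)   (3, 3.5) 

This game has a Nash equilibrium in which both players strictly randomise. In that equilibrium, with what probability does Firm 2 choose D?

11/23

Let c be the probability that Firm 2 plays C. In a completely mixed equilibrium, Firm 1 must be indifferent between A and B.
Firm 1's expected payoff from A is 4c − 3(1−c); from B it is −1.5c + 3(1−c).
Setting these equal: 7c − 3 = −4.5c + 3, so c = 12/23.
Therefore Firm 2 plays D with probability 1 − 12/23 = 11/23.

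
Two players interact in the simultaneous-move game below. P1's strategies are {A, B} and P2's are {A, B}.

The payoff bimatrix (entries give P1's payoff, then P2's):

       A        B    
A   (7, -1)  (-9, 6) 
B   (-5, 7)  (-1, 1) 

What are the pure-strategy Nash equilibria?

(A, A): P2 prefers B (6 > -1) — not an equilibrium.
(A, B): P1 prefers B (-1 > -9) — not an equilibrium.
(B, A): P1 prefers A (7 > -5) — not an equilibrium.
(B, B): P2 prefers A (7 > 1) — not an equilibrium.

none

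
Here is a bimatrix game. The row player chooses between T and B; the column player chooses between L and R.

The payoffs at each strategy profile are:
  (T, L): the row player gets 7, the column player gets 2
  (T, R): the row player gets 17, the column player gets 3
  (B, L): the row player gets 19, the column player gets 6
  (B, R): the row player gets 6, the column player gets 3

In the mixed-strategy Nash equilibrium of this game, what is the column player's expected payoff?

3

First find p, the probability the row player plays T, from the column player's indifference between L and R: 2p + 6(1−p) = 3p + 3(1−p), giving p = 3/4.
Since the column player is indifferent in equilibrium, the column player's expected payoff equals the payoff from either column against (3/4, 1/4). Using L: 2(3/4) + 6(1/4) = 3.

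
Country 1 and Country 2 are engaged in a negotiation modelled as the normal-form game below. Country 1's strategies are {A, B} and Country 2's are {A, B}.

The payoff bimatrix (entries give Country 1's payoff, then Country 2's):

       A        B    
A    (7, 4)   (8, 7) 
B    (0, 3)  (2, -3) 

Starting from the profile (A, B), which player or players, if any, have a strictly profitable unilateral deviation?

Neither

Country 1 at (A, B) earns 8; deviating to B yields 2 — not better.
Country 2 earns 7; deviating to A yields 4 — not better.
Neither player can strictly improve; the profile is a Nash equilibrium.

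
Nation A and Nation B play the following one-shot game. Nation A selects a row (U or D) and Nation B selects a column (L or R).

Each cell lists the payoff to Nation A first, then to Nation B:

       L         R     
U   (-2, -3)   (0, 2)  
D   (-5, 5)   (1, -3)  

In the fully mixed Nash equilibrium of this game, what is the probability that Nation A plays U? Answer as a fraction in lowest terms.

8/13

Let r be the probability that Nation A plays U. In a completely mixed equilibrium, Nation B must be indifferent between L and R.
Nation B's expected payoff from L is −3r + 5(1−r); from R it is 2r − 3(1−r).
Setting these equal: −8r + 5 = 5r − 3, so r = 8/13.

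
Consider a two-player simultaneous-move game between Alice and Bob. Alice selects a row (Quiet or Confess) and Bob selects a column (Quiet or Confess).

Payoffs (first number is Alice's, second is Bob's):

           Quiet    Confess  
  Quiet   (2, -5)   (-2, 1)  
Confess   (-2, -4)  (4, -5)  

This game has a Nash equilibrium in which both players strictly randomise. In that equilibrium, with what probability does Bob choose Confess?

Let c be the probability that Bob plays Quiet. In a completely mixed equilibrium, Alice must be indifferent between Quiet and Confess.
Alice's expected payoff from Quiet is 2c − 2(1−c); from Confess it is −2c + 4(1−c).
Setting these equal: 4c − 2 = −6c + 4, so c = 3/5.
Therefore Bob plays Confess with probability 1 − 3/5 = 2/5.

2/5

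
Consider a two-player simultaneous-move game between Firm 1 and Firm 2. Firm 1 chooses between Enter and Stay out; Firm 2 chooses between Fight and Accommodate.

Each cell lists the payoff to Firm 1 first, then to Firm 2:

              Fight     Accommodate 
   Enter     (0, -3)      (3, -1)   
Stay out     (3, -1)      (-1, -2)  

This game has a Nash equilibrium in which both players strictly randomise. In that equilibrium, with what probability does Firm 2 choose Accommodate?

Let q be the probability that Firm 2 plays Fight. In a completely mixed equilibrium, Firm 1 must be indifferent between Enter and Stay out.
Firm 1's expected payoff from Enter is 3(1−q); from Stay out it is 3q − (1−q).
Setting these equal: −3q + 3 = 4q − 1, so q = 4/7.
Therefore Firm 2 plays Accommodate with probability 1 − 4/7 = 3/7.

3/7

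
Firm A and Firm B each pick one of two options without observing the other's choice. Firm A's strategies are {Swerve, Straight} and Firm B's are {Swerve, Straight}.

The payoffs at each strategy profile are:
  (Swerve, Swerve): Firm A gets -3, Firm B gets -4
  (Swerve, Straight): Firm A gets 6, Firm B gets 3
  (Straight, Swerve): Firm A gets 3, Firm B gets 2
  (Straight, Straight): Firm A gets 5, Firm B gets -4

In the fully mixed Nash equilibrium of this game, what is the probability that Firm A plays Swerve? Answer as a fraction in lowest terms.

6/13

Let x be the probability that Firm A plays Swerve. In a completely mixed equilibrium, Firm B must be indifferent between Swerve and Straight.
Firm B's expected payoff from Swerve is −4x + 2(1−x); from Straight it is 3x − 4(1−x).
Setting these equal: −6x + 2 = 7x − 4, so x = 6/13.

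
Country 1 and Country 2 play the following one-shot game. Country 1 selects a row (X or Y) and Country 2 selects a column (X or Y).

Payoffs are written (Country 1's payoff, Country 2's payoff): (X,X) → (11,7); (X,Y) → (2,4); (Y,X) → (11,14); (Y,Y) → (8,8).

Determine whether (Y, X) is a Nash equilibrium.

At (Y, X), Country 1 earns 11; switching to X would give 11, so Country 1 has no profitable deviation.
Country 2 earns 14; switching to Y would give 8, so Country 2 has no profitable deviation.
Neither player can gain by a unilateral deviation, so this profile is a Nash equilibrium.

Yes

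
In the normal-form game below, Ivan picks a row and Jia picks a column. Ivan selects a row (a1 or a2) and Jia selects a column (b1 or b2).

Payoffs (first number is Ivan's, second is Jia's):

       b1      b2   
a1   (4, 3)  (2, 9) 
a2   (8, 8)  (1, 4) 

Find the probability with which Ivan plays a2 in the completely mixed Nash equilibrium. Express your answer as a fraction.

Let x be the probability that Ivan plays a1. In a completely mixed equilibrium, Jia must be indifferent between b1 and b2.
Jia's expected payoff from b1 is 3x + 8(1−x); from b2 it is 9x + 4(1−x).
Setting these equal: −5x + 8 = 5x + 4, so x = 2/5.
Therefore Ivan plays a2 with probability 1 − 2/5 = 3/5.

3/5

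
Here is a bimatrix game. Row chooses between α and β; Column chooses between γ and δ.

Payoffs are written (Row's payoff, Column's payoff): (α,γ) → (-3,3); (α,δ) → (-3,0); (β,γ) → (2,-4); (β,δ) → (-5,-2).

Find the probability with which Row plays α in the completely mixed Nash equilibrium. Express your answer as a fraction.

2/5

Let x be the probability that Row plays α. In a completely mixed equilibrium, Column must be indifferent between γ and δ.
Column's expected payoff from γ is 3x − 4(1−x); from δ it is −2(1−x).
Setting these equal: 7x − 4 = 2x − 2, so x = 2/5.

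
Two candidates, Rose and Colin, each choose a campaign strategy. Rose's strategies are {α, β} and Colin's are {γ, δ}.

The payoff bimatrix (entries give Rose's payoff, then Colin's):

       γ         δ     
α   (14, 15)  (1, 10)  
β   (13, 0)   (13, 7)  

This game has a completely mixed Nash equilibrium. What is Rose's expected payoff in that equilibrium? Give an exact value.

13

First find y, the probability Colin plays γ, from Rose's indifference between α and β: 14y + (1−y) = 13y + 13(1−y), giving y = 12/13.
Since Rose is indifferent in equilibrium, Rose's expected payoff equals the payoff from either row against (12/13, 1/13). Using α: 14(12/13) + (1/13) = 13.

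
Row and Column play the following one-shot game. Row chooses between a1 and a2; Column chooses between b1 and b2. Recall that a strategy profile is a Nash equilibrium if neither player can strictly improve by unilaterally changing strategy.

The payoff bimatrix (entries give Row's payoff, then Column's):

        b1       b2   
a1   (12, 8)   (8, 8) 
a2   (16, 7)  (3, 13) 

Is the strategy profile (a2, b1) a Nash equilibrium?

No

At (a2, b1), Row earns 16; switching to a1 would give 12, so Row has no profitable deviation.
Column earns 7; switching to b2 would give 13, so Column would deviate.
Since at least one player can profitably deviate, this is not a Nash equilibrium.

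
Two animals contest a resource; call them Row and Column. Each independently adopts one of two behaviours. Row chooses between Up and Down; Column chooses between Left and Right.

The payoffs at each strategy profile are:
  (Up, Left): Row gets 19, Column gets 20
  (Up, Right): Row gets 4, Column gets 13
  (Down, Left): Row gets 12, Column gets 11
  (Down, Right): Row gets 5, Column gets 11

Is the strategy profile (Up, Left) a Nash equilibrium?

At (Up, Left), Row earns 19; switching to Down would give 12, so Row has no profitable deviation.
Column earns 20; switching to Right would give 13, so Column has no profitable deviation.
Neither player can gain by a unilateral deviation, so this profile is a Nash equilibrium.

Yes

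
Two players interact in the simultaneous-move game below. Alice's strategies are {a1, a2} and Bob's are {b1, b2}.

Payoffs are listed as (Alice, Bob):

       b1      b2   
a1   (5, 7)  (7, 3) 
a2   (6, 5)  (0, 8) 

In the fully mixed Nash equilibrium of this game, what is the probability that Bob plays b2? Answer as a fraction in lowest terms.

Let q be the probability that Bob plays b1. In a completely mixed equilibrium, Alice must be indifferent between a1 and a2.
Alice's expected payoff from a1 is 5q + 7(1−q); from a2 it is 6q.
Setting these equal: −2q + 7 = 6q, so q = 7/8.
Therefore Bob plays b2 with probability 1 − 7/8 = 1/8.

1/8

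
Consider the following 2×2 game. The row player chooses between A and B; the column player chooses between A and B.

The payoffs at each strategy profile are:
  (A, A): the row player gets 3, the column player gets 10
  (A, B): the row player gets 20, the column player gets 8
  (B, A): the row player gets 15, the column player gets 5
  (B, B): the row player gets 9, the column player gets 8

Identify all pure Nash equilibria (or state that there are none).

none

(A, A): the row player prefers B (15 > 3) — not an equilibrium.
(A, B): the column player prefers A (10 > 8) — not an equilibrium.
(B, A): the column player prefers B (8 > 5) — not an equilibrium.
(B, B): the row player prefers A (20 > 9) — not an equilibrium.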